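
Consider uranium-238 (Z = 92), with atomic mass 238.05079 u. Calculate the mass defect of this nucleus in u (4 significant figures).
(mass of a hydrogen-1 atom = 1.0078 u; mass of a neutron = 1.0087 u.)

The nucleus contains 92 protons and 238 − 92 = 146 neutrons.
Mass of separated nucleons = 92(1.0078) + 146(1.0087) = 92.7176 + 147.2702 = 239.9878 u
Δm = 239.9878 − 238.05079 = 1.93701 u

1.937 u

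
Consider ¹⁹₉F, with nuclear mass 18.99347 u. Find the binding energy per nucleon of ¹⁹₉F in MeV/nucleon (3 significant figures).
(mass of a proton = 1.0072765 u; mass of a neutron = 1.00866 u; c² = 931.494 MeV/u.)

Σm = 9·m_p + 10·m_n = 9.0654885 + 10.08660 = 19.1520885 u
Δm = 19.1520885 − 18.99347 = 0.1586185 u
Binding energy = Δm·c² = 0.1586185 × 931.494 MeV/u = 147.752 MeV
BE/A = 147.752 MeV / 19 = 7.776 MeV/nucleon

7.78 MeV/nucleon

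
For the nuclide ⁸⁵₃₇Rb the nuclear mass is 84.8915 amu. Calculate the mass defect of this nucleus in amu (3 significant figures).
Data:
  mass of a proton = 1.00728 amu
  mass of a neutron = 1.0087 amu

Total constituent mass: 37 × 1.00728 + 48 × 1.0087 = 85.68696 amu
Δm = 85.68696 − 84.8915 = 0.79546 amu

0.795 amu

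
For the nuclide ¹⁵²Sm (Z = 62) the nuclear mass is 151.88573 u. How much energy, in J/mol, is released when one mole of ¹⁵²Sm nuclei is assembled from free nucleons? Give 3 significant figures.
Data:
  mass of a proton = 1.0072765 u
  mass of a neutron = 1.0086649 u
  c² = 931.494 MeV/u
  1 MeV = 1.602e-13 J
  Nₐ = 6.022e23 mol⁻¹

Total constituent mass: 62 × 1.0072765 + 90 × 1.0086649 = 153.2309840 u
Mass defect Δm = 153.2309840 − 151.88573 = 1.3452540 u
Converting to energy: 1.3452540 u × 931.494 MeV/u = 1253.10 MeV
Per nucleus in joules: 1253.10 MeV × 1.602e-13 J/MeV = 2.0075e-10 J
Per mole: 2.0075e-10 J × 6.022e23 mol⁻¹ = 1.2089e+14 J/mol

1.21e+14 J/mol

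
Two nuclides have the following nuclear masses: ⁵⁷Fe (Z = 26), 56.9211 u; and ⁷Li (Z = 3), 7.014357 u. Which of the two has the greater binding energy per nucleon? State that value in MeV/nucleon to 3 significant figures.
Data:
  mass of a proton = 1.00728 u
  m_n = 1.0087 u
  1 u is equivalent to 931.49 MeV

⁵⁷Fe: Σm = 26(1.00728) + 31(1.0087) = 57.45898 u; Δm = 0.53788 u; E_B = 501.03 MeV; E_B/A = 8.790 MeV
⁷Li: Σm = 3(1.00728) + 4(1.0087) = 7.05664 u; Δm = 0.042283 u; E_B = 39.386 MeV; E_B/A = 5.627 MeV
⁵⁷Fe has the higher binding energy per nucleon, so it is the more tightly bound nucleus.

⁵⁷Fe; 8.79 MeV/nucleon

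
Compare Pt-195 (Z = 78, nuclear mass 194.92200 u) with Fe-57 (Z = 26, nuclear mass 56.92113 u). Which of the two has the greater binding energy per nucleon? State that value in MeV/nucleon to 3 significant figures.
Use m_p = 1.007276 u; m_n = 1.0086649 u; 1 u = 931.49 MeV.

Pt-195: Σm = 78(1.007276) + 117(1.0086649) = 196.5813213 u; Δm = 1.6593213 u; E_B = 1545.6 MeV; E_B/A = 7.926 MeV
Fe-57: Σm = 26(1.007276) + 31(1.0086649) = 57.4577879 u; Δm = 0.5366579 u; E_B = 499.89 MeV; E_B/A = 8.770 MeV
Fe-57 has the higher binding energy per nucleon, so it is the more tightly bound nucleus.

Fe-57; 8.77 MeV/nucleon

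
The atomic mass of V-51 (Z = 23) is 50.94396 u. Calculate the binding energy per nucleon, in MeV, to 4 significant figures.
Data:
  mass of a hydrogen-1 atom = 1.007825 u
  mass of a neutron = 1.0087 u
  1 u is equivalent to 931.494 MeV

8.760 MeV/nucleon

Mass of separated nucleons = 23(1.007825) + 28(1.0087) = 23.179975 + 28.2436 = 51.423575 u
Δm = 51.423575 − 50.94396 = 0.479615 u
Binding energy = Δm·c² = 0.479615 × 931.494 MeV/u = 446.758 MeV
Dividing by A = 51 gives 8.760 MeV per nucleon.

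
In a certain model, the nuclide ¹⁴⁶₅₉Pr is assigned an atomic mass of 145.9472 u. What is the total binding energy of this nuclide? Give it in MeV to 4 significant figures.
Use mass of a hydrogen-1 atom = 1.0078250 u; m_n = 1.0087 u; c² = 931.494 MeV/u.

1184 MeV

Σm = 59·m(¹H) + 87·m_n = 59.4616750 + 87.7569 = 147.2185750 u
Mass defect Δm = 147.2185750 − 145.9472 = 1.2713750 u
E_B = 1.2713750 × 931.494 = 1184.28 MeV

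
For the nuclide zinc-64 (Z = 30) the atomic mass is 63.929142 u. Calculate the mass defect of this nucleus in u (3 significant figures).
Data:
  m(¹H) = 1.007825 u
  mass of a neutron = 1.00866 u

Total constituent mass: 30 × 1.007825 + 34 × 1.00866 = 64.529190 u
Mass defect Δm = 64.529190 − 63.929142 = 0.600048 u

0.600 u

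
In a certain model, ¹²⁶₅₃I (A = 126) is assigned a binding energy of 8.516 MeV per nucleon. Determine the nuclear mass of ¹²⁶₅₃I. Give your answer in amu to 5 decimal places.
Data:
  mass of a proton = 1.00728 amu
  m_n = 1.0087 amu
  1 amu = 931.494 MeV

Total binding energy = 126 × 8.516 = 1073.016 MeV
Mass defect = 1073.016 MeV / (931.494 MeV/amu) = 1.1519301 amu
Constituent mass = 53(1.00728) + 73(1.0087) = 127.02094 amu
Nuclear mass = 127.02094 − 1.1519301 = 125.8690099 amu ≈ 125.86901 amu (to 5 decimal places)

125.86901 amu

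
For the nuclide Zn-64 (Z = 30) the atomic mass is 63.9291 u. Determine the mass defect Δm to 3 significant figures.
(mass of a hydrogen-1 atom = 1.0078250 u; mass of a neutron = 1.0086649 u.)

0.600 u

Total constituent mass: 30 × 1.0078250 + 34 × 1.0086649 = 64.5293566 u
The mass defect is 64.5293566 − 63.9291 = 0.6002566 u.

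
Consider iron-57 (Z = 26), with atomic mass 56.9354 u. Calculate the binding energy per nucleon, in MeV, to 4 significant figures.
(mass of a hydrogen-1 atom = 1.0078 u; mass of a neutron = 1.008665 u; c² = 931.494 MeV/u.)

8.760 MeV/nucleon

Z = 26, so N = A − Z = 57 − 26 = 31.
Total constituent mass: 26 × 1.0078 + 31 × 1.008665 = 57.471415 u
Mass defect Δm = 57.471415 − 56.9354 = 0.536015 u
E_B = 0.536015 × 931.494 = 499.295 MeV
Dividing by A = 57 gives 8.760 MeV per nucleon.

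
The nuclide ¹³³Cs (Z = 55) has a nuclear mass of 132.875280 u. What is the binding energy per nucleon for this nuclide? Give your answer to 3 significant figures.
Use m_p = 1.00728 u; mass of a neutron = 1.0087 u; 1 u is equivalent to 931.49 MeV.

The nucleus contains 55 protons and 133 − 55 = 78 neutrons.
Total constituent mass: 55 × 1.00728 + 78 × 1.0087 = 134.07900 u
The mass defect is 134.07900 − 132.875280 = 1.203720 u.
Binding energy = Δm·c² = 1.203720 × 931.49 MeV/u = 1121.25 MeV
Dividing by A = 133 gives 8.430 MeV per nucleon.

8.43 MeV/nucleon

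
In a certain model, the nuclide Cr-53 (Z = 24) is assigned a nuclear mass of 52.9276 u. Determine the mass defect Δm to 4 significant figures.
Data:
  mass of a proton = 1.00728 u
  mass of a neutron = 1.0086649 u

Σm = 24·m_p + 29·m_n = 24.17472 + 29.2512821 = 53.4260021 u
Δm = 53.4260021 − 52.9276 = 0.4984021 u

0.4984 u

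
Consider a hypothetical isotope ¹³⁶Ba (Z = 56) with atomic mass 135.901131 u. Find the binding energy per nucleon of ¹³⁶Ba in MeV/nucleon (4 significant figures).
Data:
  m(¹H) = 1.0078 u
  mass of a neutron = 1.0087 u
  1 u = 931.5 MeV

Mass of separated nucleons = 56(1.0078) + 80(1.0087) = 56.4368 + 80.6960 = 137.1328 u
The mass defect is 137.1328 − 135.901131 = 1.231669 u.
E_B = 1.231669 × 931.5 = 1147.30 MeV
BE/A = 1147.30 MeV / 136 = 8.436 MeV/nucleon

8.436 MeV/nucleon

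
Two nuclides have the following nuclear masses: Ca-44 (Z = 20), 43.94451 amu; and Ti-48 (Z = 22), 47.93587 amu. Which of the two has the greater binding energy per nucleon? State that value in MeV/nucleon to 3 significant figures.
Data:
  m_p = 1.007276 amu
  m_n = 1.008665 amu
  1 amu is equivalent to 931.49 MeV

Ca-44: Σm = 20(1.007276) + 24(1.008665) = 44.353480 amu; Δm = 0.408970 amu; E_B = 380.95 MeV; E_B/A = 8.658 MeV
Ti-48: Σm = 22(1.007276) + 26(1.008665) = 48.385362 amu; Δm = 0.449492 amu; E_B = 418.70 MeV; E_B/A = 8.723 MeV
Ti-48 has the higher binding energy per nucleon, so it is the more tightly bound nucleus.

Ti-48; 8.72 MeV/nucleon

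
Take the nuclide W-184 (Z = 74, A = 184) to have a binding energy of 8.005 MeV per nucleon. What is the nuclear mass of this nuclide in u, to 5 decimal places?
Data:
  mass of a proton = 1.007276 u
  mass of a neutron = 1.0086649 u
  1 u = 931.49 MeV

183.91031 u

Total binding energy = 184 × 8.005 = 1472.920 MeV
Mass defect = 1472.920 MeV / (931.49 MeV/u) = 1.5812515 u
Constituent mass = 74(1.007276) + 110(1.0086649) = 185.4915630 u
Nuclear mass = 185.4915630 − 1.5812515 = 183.9103115 u ≈ 183.91031 u (to 5 decimal places)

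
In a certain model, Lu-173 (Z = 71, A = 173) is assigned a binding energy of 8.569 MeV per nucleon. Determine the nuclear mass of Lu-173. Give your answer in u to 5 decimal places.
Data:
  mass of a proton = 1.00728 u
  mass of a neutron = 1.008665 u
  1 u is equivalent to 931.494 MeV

Total binding energy = 173 × 8.569 = 1482.437 MeV
Mass defect = 1482.437 MeV / (931.494 MeV/u) = 1.5914617 u
Constituent mass = 71(1.00728) + 102(1.008665) = 174.400710 u
Nuclear mass = 174.400710 − 1.5914617 = 172.8092483 u ≈ 172.80925 u (to 5 decimal places)

172.80925 u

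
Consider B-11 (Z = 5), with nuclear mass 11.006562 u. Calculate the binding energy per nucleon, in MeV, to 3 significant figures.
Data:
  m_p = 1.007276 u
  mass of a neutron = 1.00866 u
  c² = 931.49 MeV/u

6.93 MeV/nucleon

Total constituent mass: 5 × 1.007276 + 6 × 1.00866 = 11.088340 u
Δm = 11.088340 − 11.006562 = 0.081778 u
Binding energy = Δm·c² = 0.081778 × 931.49 MeV/u = 76.1754 MeV
Per nucleon: 76.1754 / 11 = 6.925 MeV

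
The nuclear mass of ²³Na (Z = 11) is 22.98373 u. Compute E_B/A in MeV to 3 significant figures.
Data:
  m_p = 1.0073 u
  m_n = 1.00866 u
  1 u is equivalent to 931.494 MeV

With 11 protons and 12 neutrons (A = 23):
Mass of separated nucleons = 11(1.0073) + 12(1.00866) = 11.0803 + 12.10392 = 23.18422 u
The mass defect is 23.18422 − 22.98373 = 0.20049 u.
Converting to energy: 0.20049 u × 931.494 MeV/u = 186.755 MeV
Per nucleon: 186.755 / 23 = 8.120 MeV

8.12 MeV/nucleon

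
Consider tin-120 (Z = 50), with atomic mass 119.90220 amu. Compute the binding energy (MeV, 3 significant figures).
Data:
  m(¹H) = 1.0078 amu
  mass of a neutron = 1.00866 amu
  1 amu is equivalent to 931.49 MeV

Z = 50, so N = A − Z = 120 − 50 = 70.
Σm = 50·m(¹H) + 70·m_n = 50.3900 + 70.60620 = 120.99620 amu
Mass defect Δm = 120.99620 − 119.90220 = 1.09400 amu
Converting to energy: 1.09400 amu × 931.49 MeV/amu = 1019.05 MeV

1020 MeV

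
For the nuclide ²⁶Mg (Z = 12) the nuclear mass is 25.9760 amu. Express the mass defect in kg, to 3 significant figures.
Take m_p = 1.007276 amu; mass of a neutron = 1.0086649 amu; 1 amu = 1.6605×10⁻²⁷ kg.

The nucleus contains 12 protons and 26 − 12 = 14 neutrons.
Σm = 12·m_p + 14·m_n = 12.087312 + 14.1213086 = 26.2086206 amu
Δm = 26.2086206 − 25.9760 = 0.2326206 amu
In SI units: 0.2326206 amu × 1.6605×10⁻²⁷ kg/amu = 3.8627e-28 kg

3.86e-28 kg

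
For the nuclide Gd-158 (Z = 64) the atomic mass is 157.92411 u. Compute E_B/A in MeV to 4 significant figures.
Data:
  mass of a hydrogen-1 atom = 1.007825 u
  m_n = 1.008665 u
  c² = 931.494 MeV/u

With 64 protons and 94 neutrons (A = 158):
Mass of separated nucleons = 64(1.007825) + 94(1.008665) = 64.500800 + 94.814510 = 159.315310 u
Δm = 159.315310 − 157.92411 = 1.391200 u
Converting to energy: 1.391200 u × 931.494 MeV/u = 1295.89 MeV
BE/A = 1295.89 MeV / 158 = 8.202 MeV/nucleon

8.202 MeV/nucleon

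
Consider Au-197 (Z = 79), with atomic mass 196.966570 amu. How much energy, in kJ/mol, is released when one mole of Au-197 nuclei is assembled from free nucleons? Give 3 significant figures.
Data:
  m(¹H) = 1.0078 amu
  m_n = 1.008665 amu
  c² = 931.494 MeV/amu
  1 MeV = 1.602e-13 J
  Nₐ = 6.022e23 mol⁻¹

With 79 protons and 118 neutrons (A = 197):
Σm = 79·m(¹H) + 118·m_n = 79.6162 + 119.022470 = 198.638670 amu
Mass defect Δm = 198.638670 − 196.966570 = 1.672100 amu
E_B = 1.672100 × 931.494 = 1557.55 MeV
Per nucleus in joules: 1557.55 MeV × 1.602e-13 J/MeV = 2.4952e-10 J
Per mole: 2.4952e-10 J × 6.022e23 mol⁻¹ = 1.5026e+14 J/mol

1.50e+11 kJ/mol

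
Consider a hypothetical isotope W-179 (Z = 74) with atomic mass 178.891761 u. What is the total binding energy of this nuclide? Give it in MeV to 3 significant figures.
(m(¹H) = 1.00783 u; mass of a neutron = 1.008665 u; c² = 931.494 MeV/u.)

With 74 protons and 105 neutrons (A = 179):
Total constituent mass: 74 × 1.00783 + 105 × 1.008665 = 180.489245 u
The mass defect is 180.489245 − 178.891761 = 1.597484 u.
Binding energy = Δm·c² = 1.597484 × 931.494 MeV/u = 1488.05 MeV

1490 MeV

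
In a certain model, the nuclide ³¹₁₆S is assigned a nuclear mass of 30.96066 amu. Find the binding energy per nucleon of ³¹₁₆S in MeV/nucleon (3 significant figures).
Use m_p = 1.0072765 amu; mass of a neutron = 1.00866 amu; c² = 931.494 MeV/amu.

8.58 MeV/nucleon

With 16 protons and 15 neutrons (A = 31):
Σm = 16·m_p + 15·m_n = 16.1164240 + 15.12990 = 31.2463240 amu
The mass defect is 31.2463240 − 30.96066 = 0.2856640 amu.
Converting to energy: 0.2856640 amu × 931.494 MeV/amu = 266.094 MeV
Per nucleon: 266.094 / 31 = 8.584 MeV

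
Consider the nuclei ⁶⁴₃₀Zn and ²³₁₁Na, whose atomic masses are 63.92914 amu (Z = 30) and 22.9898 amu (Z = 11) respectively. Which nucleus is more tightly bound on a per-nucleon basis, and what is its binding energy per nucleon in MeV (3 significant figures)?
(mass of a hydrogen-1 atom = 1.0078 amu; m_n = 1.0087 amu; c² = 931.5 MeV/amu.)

⁶⁴₃₀Zn: Σm = 30(1.0078) + 34(1.0087) = 64.5298 amu; Δm = 0.60066 amu; E_B = 559.51 MeV; E_B/A = 8.742 MeV
²³₁₁Na: Σm = 11(1.0078) + 12(1.0087) = 23.1902 amu; Δm = 0.2004 amu; E_B = 186.67 MeV; E_B/A = 8.116 MeV
⁶⁴₃₀Zn has the higher binding energy per nucleon, so it is the more tightly bound nucleus.

⁶⁴₃₀Zn; 8.74 MeV/nucleon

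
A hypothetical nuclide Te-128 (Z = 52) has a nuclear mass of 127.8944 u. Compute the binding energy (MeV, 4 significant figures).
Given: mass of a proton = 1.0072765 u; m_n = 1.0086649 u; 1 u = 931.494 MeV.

1064 MeV

The nucleus contains 52 protons and 128 − 52 = 76 neutrons.
Mass of separated nucleons = 52(1.0072765) + 76(1.0086649) = 52.3783780 + 76.6585324 = 129.0369104 u
Δm = 129.0369104 − 127.8944 = 1.1425104 u
Binding energy = Δm·c² = 1.1425104 × 931.494 MeV/u = 1064.24 MeV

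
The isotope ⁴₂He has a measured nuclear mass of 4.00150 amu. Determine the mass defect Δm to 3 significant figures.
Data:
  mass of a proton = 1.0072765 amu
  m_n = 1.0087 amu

0.0305 amu

Total constituent mass: 2 × 1.0072765 + 2 × 1.0087 = 4.0319530 amu
Δm = 4.0319530 − 4.00150 = 0.0304530 amu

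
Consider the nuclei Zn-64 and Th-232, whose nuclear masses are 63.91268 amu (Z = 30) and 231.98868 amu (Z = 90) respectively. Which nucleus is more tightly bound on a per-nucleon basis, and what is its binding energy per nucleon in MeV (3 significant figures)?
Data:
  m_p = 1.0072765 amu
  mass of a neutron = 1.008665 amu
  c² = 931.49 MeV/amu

Zn-64: Σm = 30(1.0072765) + 34(1.008665) = 64.5129050 amu; Δm = 0.6002250 amu; E_B = 559.10 MeV; E_B/A = 8.736 MeV
Th-232: Σm = 90(1.0072765) + 142(1.008665) = 233.8853150 amu; Δm = 1.8966350 amu; E_B = 1766.7 MeV; E_B/A = 7.615 MeV
Zn-64 has the higher binding energy per nucleon, so it is the more tightly bound nucleus.

Zn-64; 8.74 MeV/nucleon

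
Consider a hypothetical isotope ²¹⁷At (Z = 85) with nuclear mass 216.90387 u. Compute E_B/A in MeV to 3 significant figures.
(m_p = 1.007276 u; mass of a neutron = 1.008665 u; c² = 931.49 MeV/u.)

With 85 protons and 132 neutrons (A = 217):
Mass of separated nucleons = 85(1.007276) + 132(1.008665) = 85.618460 + 133.143780 = 218.762240 u
Δm = 218.762240 − 216.90387 = 1.858370 u
E_B = 1.858370 × 931.49 = 1731.05 MeV
Per nucleon: 1731.05 / 217 = 7.977 MeV

7.98 MeV/nucleon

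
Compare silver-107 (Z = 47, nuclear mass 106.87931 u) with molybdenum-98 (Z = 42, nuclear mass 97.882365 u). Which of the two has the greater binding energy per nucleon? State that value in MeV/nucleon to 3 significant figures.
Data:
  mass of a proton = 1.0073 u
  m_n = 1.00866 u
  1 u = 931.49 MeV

molybdenum-98; 8.64 MeV/nucleon

silver-107: Σm = 47(1.0073) + 60(1.00866) = 107.86270 u; Δm = 0.98339 u; E_B = 916.02 MeV; E_B/A = 8.561 MeV
molybdenum-98: Σm = 42(1.0073) + 56(1.00866) = 98.79156 u; Δm = 0.909195 u; E_B = 846.91 MeV; E_B/A = 8.642 MeV
molybdenum-98 has the higher binding energy per nucleon, so it is the more tightly bound nucleus.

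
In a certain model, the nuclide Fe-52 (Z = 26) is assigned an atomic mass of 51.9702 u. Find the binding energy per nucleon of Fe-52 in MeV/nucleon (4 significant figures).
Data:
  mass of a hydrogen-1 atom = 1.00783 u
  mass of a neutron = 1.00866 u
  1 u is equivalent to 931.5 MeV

Z = 26, so N = A − Z = 52 − 26 = 26.
Total constituent mass: 26 × 1.00783 + 26 × 1.00866 = 52.42874 u
The mass defect is 52.42874 − 51.9702 = 0.45854 u.
Binding energy = Δm·c² = 0.45854 × 931.5 MeV/u = 427.130 MeV
Per nucleon: 427.130 / 52 = 8.214 MeV

8.214 MeV/nucleon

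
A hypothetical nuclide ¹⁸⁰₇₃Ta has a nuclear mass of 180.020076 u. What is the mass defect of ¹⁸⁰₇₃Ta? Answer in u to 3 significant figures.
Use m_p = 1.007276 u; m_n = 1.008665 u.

Z = 73, so N = A − Z = 180 − 73 = 107.
Mass of separated nucleons = 73(1.007276) + 107(1.008665) = 73.531148 + 107.927155 = 181.458303 u
Mass defect Δm = 181.458303 − 180.020076 = 1.438227 u

1.44 u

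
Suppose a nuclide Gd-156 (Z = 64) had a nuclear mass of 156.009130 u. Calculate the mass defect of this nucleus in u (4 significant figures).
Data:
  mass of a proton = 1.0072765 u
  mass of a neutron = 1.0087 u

Z = 64, so N = A − Z = 156 − 64 = 92.
Total constituent mass: 64 × 1.0072765 + 92 × 1.0087 = 157.2660960 u
The mass defect is 157.2660960 − 156.009130 = 1.2569660 u.

1.257 u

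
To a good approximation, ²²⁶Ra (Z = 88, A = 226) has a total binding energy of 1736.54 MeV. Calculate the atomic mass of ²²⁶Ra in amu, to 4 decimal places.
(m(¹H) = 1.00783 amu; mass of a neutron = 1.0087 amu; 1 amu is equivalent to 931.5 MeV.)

226.0254 amu

Mass defect = 1736.54 MeV / (931.5 MeV/amu) = 1.864240 amu
Constituent mass = 88(1.00783) + 138(1.0087) = 227.88964 amu
Atomic mass = 227.88964 − 1.864240 = 226.025400 amu ≈ 226.0254 amu (to 4 decimal places)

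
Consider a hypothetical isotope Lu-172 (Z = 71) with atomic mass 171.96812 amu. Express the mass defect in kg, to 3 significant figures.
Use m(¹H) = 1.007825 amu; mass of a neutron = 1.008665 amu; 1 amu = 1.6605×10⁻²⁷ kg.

Σm = 71·m(¹H) + 101·m_n = 71.555575 + 101.875165 = 173.430740 amu
Mass defect Δm = 173.430740 − 171.96812 = 1.462620 amu
In SI units: 1.462620 amu × 1.6605×10⁻²⁷ kg/amu = 2.4287e-27 kg

2.43e-27 kg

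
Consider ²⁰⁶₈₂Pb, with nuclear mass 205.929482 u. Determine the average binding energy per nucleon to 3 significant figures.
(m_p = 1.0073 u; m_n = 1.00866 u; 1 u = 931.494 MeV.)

With 82 protons and 124 neutrons (A = 206):
Σm = 82·m_p + 124·m_n = 82.5986 + 125.07384 = 207.67244 u
The mass defect is 207.67244 − 205.929482 = 1.742958 u.
Converting to energy: 1.742958 u × 931.494 MeV/u = 1623.55 MeV
Dividing by A = 206 gives 7.881 MeV per nucleon.

7.88 MeV/nucleon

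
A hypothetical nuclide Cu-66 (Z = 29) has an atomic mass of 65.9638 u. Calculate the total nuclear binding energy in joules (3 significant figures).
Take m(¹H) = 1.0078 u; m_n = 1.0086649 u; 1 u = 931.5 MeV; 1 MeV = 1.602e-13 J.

8.70e-11 J

Σm = 29·m(¹H) + 37·m_n = 29.2262 + 37.3206013 = 66.5468013 u
The mass defect is 66.5468013 − 65.9638 = 0.5830013 u.
E_B = 0.5830013 × 931.5 = 543.066 MeV
In joules: 543.066 MeV × 1.602e-13 J/MeV = 8.6999e-11 J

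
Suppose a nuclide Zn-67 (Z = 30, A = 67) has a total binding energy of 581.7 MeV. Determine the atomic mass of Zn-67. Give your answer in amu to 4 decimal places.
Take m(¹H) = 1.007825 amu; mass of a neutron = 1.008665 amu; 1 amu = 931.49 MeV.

Mass defect = 581.7 MeV / (931.49 MeV/amu) = 0.624483 amu
Constituent mass = 30(1.007825) + 37(1.008665) = 67.555355 amu
Atomic mass = 67.555355 − 0.624483 = 66.930872 amu ≈ 66.9309 amu (to 4 decimal places)

66.9309 amu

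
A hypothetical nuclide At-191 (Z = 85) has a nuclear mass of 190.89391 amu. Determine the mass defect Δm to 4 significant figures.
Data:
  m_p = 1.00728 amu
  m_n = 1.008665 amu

Total constituent mass: 85 × 1.00728 + 106 × 1.008665 = 192.537290 amu
The mass defect is 192.537290 − 190.89391 = 1.643380 amu.

1.643 amu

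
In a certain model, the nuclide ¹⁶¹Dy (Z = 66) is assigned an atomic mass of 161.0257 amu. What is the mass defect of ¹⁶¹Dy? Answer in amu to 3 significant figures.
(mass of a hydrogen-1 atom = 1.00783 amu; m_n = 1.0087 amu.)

1.32 amu

Total constituent mass: 66 × 1.00783 + 95 × 1.0087 = 162.34328 amu
Mass defect Δm = 162.34328 − 161.0257 = 1.31758 amu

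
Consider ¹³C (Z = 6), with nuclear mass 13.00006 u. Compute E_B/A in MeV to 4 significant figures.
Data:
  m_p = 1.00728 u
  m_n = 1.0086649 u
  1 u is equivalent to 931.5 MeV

Mass of separated nucleons = 6(1.00728) + 7(1.0086649) = 6.04368 + 7.0606543 = 13.1043343 u
Mass defect Δm = 13.1043343 − 13.00006 = 0.1042743 u
Converting to energy: 0.1042743 u × 931.5 MeV/u = 97.1315 MeV
Per nucleon: 97.1315 / 13 = 7.472 MeV

7.472 MeV/nucleon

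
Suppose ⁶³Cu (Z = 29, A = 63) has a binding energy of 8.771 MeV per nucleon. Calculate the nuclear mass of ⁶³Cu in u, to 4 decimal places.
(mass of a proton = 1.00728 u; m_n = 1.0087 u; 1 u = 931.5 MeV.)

Total binding energy = 63 × 8.771 = 552.573 MeV
Mass defect = 552.573 MeV / (931.5 MeV/u) = 0.593208 u
Constituent mass = 29(1.00728) + 34(1.0087) = 63.50692 u
Nuclear mass = 63.50692 − 0.593208 = 62.913712 u ≈ 62.9137 u (to 4 decimal places)

62.9137 u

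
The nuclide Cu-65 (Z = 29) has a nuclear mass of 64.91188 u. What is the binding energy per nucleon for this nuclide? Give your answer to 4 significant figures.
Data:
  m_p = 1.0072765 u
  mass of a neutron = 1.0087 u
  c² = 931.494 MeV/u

8.775 MeV/nucleon

The nucleus contains 29 protons and 65 − 29 = 36 neutrons.
Total constituent mass: 29 × 1.0072765 + 36 × 1.0087 = 65.5242185 u
Δm = 65.5242185 − 64.91188 = 0.6123385 u
Binding energy = Δm·c² = 0.6123385 × 931.494 MeV/u = 570.390 MeV
BE/A = 570.390 MeV / 65 = 8.775 MeV/nucleon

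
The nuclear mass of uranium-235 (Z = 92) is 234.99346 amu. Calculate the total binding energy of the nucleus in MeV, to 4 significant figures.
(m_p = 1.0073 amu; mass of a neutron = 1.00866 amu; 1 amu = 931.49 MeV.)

1785 MeV

Total constituent mass: 92 × 1.0073 + 143 × 1.00866 = 236.90998 amu
Mass defect Δm = 236.90998 − 234.99346 = 1.91652 amu
E_B = 1.91652 × 931.49 = 1785.22 MeV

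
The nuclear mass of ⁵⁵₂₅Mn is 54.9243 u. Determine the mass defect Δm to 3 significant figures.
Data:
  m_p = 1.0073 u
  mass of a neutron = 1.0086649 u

Mass of separated nucleons = 25(1.0073) + 30(1.0086649) = 25.1825 + 30.2599470 = 55.4424470 u
Mass defect Δm = 55.4424470 − 54.9243 = 0.5181470 u

0.518 u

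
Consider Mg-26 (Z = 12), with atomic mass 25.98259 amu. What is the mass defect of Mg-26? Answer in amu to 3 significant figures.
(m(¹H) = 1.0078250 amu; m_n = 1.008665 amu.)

With 12 protons and 14 neutrons (A = 26):
Mass of separated nucleons = 12(1.0078250) + 14(1.008665) = 12.0939000 + 14.121310 = 26.2152100 amu
Δm = 26.2152100 − 25.98259 = 0.2326200 amu

0.233 amu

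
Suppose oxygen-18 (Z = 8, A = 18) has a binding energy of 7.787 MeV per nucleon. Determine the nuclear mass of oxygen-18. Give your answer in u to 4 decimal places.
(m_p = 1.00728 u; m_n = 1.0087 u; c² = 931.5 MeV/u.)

17.9948 u

Total binding energy = 18 × 7.787 = 140.166 MeV
Mass defect = 140.166 MeV / (931.5 MeV/u) = 0.150473 u
Constituent mass = 8(1.00728) + 10(1.0087) = 18.14524 u
Nuclear mass = 18.14524 − 0.150473 = 17.994767 u ≈ 17.9948 u (to 4 decimal places)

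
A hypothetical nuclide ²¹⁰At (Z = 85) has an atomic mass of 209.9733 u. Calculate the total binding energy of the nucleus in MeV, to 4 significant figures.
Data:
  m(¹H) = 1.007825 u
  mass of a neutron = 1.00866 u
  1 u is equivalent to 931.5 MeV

1653 MeV

With 85 protons and 125 neutrons (A = 210):
Total constituent mass: 85 × 1.007825 + 125 × 1.00866 = 211.747625 u
The mass defect is 211.747625 − 209.9733 = 1.774325 u.
Converting to energy: 1.774325 u × 931.5 MeV/u = 1652.78 MeV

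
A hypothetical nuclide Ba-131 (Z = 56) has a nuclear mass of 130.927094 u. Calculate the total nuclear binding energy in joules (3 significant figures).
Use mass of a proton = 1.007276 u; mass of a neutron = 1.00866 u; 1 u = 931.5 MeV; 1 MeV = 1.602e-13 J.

1.69e-10 J

The nucleus contains 56 protons and 131 − 56 = 75 neutrons.
Total constituent mass: 56 × 1.007276 + 75 × 1.00866 = 132.056956 u
The mass defect is 132.056956 − 130.927094 = 1.129862 u.
Binding energy = Δm·c² = 1.129862 × 931.5 MeV/u = 1052.47 MeV
In joules: 1052.47 MeV × 1.602e-13 J/MeV = 1.6861e-10 J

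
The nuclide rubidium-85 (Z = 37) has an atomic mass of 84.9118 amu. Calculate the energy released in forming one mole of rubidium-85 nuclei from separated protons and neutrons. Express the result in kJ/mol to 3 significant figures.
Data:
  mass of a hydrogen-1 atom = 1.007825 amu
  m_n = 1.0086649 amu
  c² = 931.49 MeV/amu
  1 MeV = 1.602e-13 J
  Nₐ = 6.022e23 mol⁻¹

7.13e+10 kJ/mol

With 37 protons and 48 neutrons (A = 85):
Σm = 37·m(¹H) + 48·m_n = 37.289525 + 48.4159152 = 85.7054402 amu
Δm = 85.7054402 − 84.9118 = 0.7936402 amu
Binding energy = Δm·c² = 0.7936402 × 931.49 MeV/amu = 739.268 MeV
Per nucleus in joules: 739.268 MeV × 1.602e-13 J/MeV = 1.1843e-10 J
Per mole: 1.1843e-10 J × 6.022e23 mol⁻¹ = 7.1319e+13 J/mol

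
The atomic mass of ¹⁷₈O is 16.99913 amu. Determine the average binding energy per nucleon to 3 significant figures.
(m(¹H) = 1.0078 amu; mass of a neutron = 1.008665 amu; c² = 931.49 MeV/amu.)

7.74 MeV/nucleon

Z = 8, so N = A − Z = 17 − 8 = 9.
Total constituent mass: 8 × 1.0078 + 9 × 1.008665 = 17.140385 amu
Δm = 17.140385 − 16.99913 = 0.141255 amu
Converting to energy: 0.141255 amu × 931.49 MeV/amu = 131.578 MeV
BE/A = 131.578 MeV / 17 = 7.740 MeV/nucleon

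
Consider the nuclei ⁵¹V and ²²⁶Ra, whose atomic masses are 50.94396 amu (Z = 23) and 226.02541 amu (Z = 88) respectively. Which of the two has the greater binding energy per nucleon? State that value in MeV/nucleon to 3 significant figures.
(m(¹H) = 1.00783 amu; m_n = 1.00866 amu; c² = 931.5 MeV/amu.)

⁵¹V: Σm = 23(1.00783) + 28(1.00866) = 51.42257 amu; Δm = 0.47861 amu; E_B = 445.83 MeV; E_B/A = 8.742 MeV
²²⁶Ra: Σm = 88(1.00783) + 138(1.00866) = 227.88412 amu; Δm = 1.85871 amu; E_B = 1731.4 MeV; E_B/A = 7.661 MeV
⁵¹V has the higher binding energy per nucleon, so it is the more tightly bound nucleus.

⁵¹V; 8.74 MeV/nucleon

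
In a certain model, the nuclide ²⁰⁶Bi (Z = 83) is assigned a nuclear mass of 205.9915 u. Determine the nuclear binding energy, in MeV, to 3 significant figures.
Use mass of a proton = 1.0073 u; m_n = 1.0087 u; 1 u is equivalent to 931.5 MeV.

With 83 protons and 123 neutrons (A = 206):
Σm = 83·m_p + 123·m_n = 83.6059 + 124.0701 = 207.6760 u
The mass defect is 207.6760 − 205.9915 = 1.6845 u.
Converting to energy: 1.6845 u × 931.5 MeV/u = 1569.11 MeV

1570 MeV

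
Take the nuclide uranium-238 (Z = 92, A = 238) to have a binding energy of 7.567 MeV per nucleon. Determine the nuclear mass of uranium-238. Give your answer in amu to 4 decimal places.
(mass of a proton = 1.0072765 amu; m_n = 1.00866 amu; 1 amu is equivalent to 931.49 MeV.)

Total binding energy = 238 × 7.567 = 1800.946 MeV
Mass defect = 1800.946 MeV / (931.49 MeV/amu) = 1.933403 amu
Constituent mass = 92(1.0072765) + 146(1.00866) = 239.9337980 amu
Nuclear mass = 239.9337980 − 1.933403 = 238.0003950 amu ≈ 238.0004 amu (to 4 decimal places)

238.0004 amu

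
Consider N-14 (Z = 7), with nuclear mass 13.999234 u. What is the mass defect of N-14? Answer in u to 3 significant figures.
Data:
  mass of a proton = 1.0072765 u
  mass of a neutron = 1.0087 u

Mass of separated nucleons = 7(1.0072765) + 7(1.0087) = 7.0509355 + 7.0609 = 14.1118355 u
The mass defect is 14.1118355 − 13.999234 = 0.1126015 u.

0.113 u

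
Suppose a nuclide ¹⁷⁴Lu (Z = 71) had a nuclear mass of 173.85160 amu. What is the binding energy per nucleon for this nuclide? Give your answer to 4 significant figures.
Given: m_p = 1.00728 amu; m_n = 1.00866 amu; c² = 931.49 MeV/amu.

8.337 MeV/nucleon

Z = 71, so N = A − Z = 174 − 71 = 103.
Total constituent mass: 71 × 1.00728 + 103 × 1.00866 = 175.40886 amu
The mass defect is 175.40886 − 173.85160 = 1.55726 amu.
E_B = 1.55726 × 931.49 = 1450.57 MeV
BE/A = 1450.57 MeV / 174 = 8.337 MeV/nucleon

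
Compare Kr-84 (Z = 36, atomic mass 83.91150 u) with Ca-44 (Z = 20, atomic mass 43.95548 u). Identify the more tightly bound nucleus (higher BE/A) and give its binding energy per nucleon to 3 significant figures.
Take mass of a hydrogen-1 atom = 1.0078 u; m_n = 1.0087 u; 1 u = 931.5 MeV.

Kr-84; 8.73 MeV/nucleon

Kr-84: Σm = 36(1.0078) + 48(1.0087) = 84.6984 u; Δm = 0.78690 u; E_B = 733.00 MeV; E_B/A = 8.726 MeV
Ca-44: Σm = 20(1.0078) + 24(1.0087) = 44.3648 u; Δm = 0.40932 u; E_B = 381.28 MeV; E_B/A = 8.665 MeV
Kr-84 has the higher binding energy per nucleon, so it is the more tightly bound nucleus.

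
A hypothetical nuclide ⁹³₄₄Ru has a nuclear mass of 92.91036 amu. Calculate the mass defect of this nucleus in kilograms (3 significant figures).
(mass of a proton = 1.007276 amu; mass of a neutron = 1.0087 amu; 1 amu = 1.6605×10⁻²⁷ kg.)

The nucleus contains 44 protons and 93 − 44 = 49 neutrons.
Mass of separated nucleons = 44(1.007276) + 49(1.0087) = 44.320144 + 49.4263 = 93.746444 amu
The mass defect is 93.746444 − 92.91036 = 0.836084 amu.
In SI units: 0.836084 amu × 1.6605×10⁻²⁷ kg/amu = 1.3883e-27 kg

1.39e-27 kg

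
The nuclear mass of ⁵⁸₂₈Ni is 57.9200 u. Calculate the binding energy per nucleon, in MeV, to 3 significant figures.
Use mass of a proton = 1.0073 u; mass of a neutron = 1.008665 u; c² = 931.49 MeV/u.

8.74 MeV/nucleon

The nucleus contains 28 protons and 58 − 28 = 30 neutrons.
Σm = 28·m_p + 30·m_n = 28.2044 + 30.259950 = 58.464350 u
Mass defect Δm = 58.464350 − 57.9200 = 0.544350 u
Binding energy = Δm·c² = 0.544350 × 931.49 MeV/u = 507.057 MeV
BE/A = 507.057 MeV / 58 = 8.742 MeV/nucleon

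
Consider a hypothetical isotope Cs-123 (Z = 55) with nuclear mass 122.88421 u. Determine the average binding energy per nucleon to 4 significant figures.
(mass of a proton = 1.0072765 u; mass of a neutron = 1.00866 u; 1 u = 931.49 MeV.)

8.367 MeV/nucleon

The nucleus contains 55 protons and 123 − 55 = 68 neutrons.
Mass of separated nucleons = 55(1.0072765) + 68(1.00866) = 55.4002075 + 68.58888 = 123.9890875 u
Mass defect Δm = 123.9890875 − 122.88421 = 1.1048775 u
E_B = 1.1048775 × 931.49 = 1029.18 MeV
BE/A = 1029.18 MeV / 123 = 8.367 MeV/nucleon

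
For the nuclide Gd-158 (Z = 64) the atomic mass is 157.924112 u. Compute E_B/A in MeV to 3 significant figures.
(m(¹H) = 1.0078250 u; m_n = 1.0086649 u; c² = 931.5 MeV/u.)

With 64 protons and 94 neutrons (A = 158):
Total constituent mass: 64 × 1.0078250 + 94 × 1.0086649 = 159.3153006 u
Mass defect Δm = 159.3153006 − 157.924112 = 1.3911886 u
E_B = 1.3911886 × 931.5 = 1295.89 MeV
BE/A = 1295.89 MeV / 158 = 8.202 MeV/nucleon

8.20 MeV/nucleon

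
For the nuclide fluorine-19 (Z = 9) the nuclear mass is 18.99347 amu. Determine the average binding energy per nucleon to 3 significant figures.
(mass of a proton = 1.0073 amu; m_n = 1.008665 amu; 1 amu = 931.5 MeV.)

7.79 MeV/nucleon

The nucleus contains 9 protons and 19 − 9 = 10 neutrons.
Σm = 9·m_p + 10·m_n = 9.0657 + 10.086650 = 19.152350 amu
Mass defect Δm = 19.152350 − 18.99347 = 0.158880 amu
Converting to energy: 0.158880 amu × 931.5 MeV/amu = 147.997 MeV
BE/A = 147.997 MeV / 19 = 7.789 MeV/nucleon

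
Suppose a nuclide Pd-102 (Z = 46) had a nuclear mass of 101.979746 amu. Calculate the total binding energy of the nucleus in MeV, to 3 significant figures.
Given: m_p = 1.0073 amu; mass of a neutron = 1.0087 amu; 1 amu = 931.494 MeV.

785 MeV

Mass of separated nucleons = 46(1.0073) + 56(1.0087) = 46.3358 + 56.4872 = 102.8230 amu
The mass defect is 102.8230 − 101.979746 = 0.843254 amu.
Binding energy = Δm·c² = 0.843254 × 931.494 MeV/amu = 785.486 MeV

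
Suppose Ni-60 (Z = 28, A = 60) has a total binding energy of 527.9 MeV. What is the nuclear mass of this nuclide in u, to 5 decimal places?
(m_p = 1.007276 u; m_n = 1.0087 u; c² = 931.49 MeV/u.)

59.91540 u

Mass defect = 527.9 MeV / (931.49 MeV/u) = 0.5667264 u
Constituent mass = 28(1.007276) + 32(1.0087) = 60.482128 u
Nuclear mass = 60.482128 − 0.5667264 = 59.9154016 u ≈ 59.91540 u (to 5 decimal places)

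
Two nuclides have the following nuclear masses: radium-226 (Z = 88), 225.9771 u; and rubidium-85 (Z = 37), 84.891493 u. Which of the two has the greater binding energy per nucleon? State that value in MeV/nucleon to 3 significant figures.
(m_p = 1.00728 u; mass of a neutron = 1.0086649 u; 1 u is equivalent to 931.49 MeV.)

radium-226: Σm = 88(1.00728) + 138(1.0086649) = 227.8363962 u; Δm = 1.8592962 u; E_B = 1731.9 MeV; E_B/A = 7.663 MeV
rubidium-85: Σm = 37(1.00728) + 48(1.0086649) = 85.6852752 u; Δm = 0.7937822 u; E_B = 739.40 MeV; E_B/A = 8.699 MeV
rubidium-85 has the higher binding energy per nucleon, so it is the more tightly bound nucleus.

rubidium-85; 8.70 MeV/nucleon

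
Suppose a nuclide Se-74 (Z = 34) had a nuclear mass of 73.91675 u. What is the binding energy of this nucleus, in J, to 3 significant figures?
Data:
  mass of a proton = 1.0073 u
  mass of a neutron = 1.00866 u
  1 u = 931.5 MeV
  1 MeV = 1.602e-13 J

1.01e-10 J

Total constituent mass: 34 × 1.0073 + 40 × 1.00866 = 74.59460 u
The mass defect is 74.59460 − 73.91675 = 0.67785 u.
Converting to energy: 0.67785 u × 931.5 MeV/u = 631.417 MeV
In joules: 631.417 MeV × 1.602e-13 J/MeV = 1.0115e-10 J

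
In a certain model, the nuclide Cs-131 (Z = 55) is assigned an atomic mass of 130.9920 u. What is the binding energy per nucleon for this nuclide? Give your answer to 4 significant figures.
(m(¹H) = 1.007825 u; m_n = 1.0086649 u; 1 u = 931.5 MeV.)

Mass of separated nucleons = 55(1.007825) + 76(1.0086649) = 55.430375 + 76.6585324 = 132.0889074 u
Mass defect Δm = 132.0889074 − 130.9920 = 1.0969074 u
Binding energy = Δm·c² = 1.0969074 × 931.5 MeV/u = 1021.77 MeV
Dividing by A = 131 gives 7.800 MeV per nucleon.

7.800 MeV/nucleon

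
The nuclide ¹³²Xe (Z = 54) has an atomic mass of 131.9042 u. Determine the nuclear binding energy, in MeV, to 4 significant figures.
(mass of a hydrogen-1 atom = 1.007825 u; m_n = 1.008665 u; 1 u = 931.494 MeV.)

1112 MeV

Mass of separated nucleons = 54(1.007825) + 78(1.008665) = 54.422550 + 78.675870 = 133.098420 u
Δm = 133.098420 − 131.9042 = 1.194220 u
E_B = 1.194220 × 931.494 = 1112.41 MeV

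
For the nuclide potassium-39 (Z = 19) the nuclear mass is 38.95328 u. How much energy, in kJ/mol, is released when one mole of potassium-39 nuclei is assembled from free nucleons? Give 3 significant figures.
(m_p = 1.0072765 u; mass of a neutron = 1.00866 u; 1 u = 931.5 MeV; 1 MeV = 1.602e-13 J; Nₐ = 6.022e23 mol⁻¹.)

3.22e+10 kJ/mol

With 19 protons and 20 neutrons (A = 39):
Σm = 19·m_p + 20·m_n = 19.1382535 + 20.17320 = 39.3114535 u
The mass defect is 39.3114535 − 38.95328 = 0.3581735 u.
Binding energy = Δm·c² = 0.3581735 × 931.5 MeV/u = 333.639 MeV
Per nucleus in joules: 333.639 MeV × 1.602e-13 J/MeV = 5.3449e-11 J
Per mole: 5.3449e-11 J × 6.022e23 mol⁻¹ = 3.2187e+13 J/mol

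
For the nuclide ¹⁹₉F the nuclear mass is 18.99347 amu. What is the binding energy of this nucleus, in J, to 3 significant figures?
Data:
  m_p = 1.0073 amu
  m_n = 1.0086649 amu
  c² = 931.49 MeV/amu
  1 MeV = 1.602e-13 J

2.37e-11 J

Mass of separated nucleons = 9(1.0073) + 10(1.0086649) = 9.0657 + 10.0866490 = 19.1523490 amu
Mass defect Δm = 19.1523490 − 18.99347 = 0.1588790 amu
Binding energy = Δm·c² = 0.1588790 × 931.49 MeV/amu = 147.994 MeV
In joules: 147.994 MeV × 1.602e-13 J/MeV = 2.3709e-11 J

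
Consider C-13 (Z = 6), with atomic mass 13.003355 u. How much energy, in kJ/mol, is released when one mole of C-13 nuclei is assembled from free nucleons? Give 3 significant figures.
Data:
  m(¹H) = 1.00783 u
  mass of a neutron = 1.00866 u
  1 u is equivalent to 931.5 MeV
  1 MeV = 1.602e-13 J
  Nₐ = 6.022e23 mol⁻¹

9.37e+09 kJ/mol

With 6 protons and 7 neutrons (A = 13):
Σm = 6·m(¹H) + 7·m_n = 6.04698 + 7.06062 = 13.10760 u
Δm = 13.10760 − 13.003355 = 0.104245 u
Converting to energy: 0.104245 u × 931.5 MeV/u = 97.1042 MeV
Per nucleus in joules: 97.1042 MeV × 1.602e-13 J/MeV = 1.5556e-11 J
Per mole: 1.5556e-11 J × 6.022e23 mol⁻¹ = 9.3678e+12 J/mol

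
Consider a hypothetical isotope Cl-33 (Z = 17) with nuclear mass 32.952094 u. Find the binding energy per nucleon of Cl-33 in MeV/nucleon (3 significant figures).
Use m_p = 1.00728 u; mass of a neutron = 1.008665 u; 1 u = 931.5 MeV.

Total constituent mass: 17 × 1.00728 + 16 × 1.008665 = 33.262400 u
Mass defect Δm = 33.262400 − 32.952094 = 0.310306 u
Converting to energy: 0.310306 u × 931.5 MeV/u = 289.050 MeV
Per nucleon: 289.050 / 33 = 8.759 MeV

8.76 MeV/nucleon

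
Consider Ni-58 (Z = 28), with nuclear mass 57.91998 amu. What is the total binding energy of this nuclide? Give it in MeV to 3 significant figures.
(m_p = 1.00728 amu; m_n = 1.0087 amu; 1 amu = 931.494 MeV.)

508 MeV

Z = 28, so N = A − Z = 58 − 28 = 30.
Mass of separated nucleons = 28(1.00728) + 30(1.0087) = 28.20384 + 30.2610 = 58.46484 amu
Δm = 58.46484 − 57.91998 = 0.54486 amu
E_B = 0.54486 × 931.494 = 507.534 MeV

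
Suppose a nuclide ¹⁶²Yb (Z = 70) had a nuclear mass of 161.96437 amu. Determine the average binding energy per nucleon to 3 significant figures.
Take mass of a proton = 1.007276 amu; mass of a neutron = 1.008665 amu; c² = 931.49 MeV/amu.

7.72 MeV/nucleon

With 70 protons and 92 neutrons (A = 162):
Mass of separated nucleons = 70(1.007276) + 92(1.008665) = 70.509320 + 92.797180 = 163.306500 amu
Mass defect Δm = 163.306500 − 161.96437 = 1.342130 amu
E_B = 1.342130 × 931.49 = 1250.18 MeV
BE/A = 1250.18 MeV / 162 = 7.717 MeV/nucleon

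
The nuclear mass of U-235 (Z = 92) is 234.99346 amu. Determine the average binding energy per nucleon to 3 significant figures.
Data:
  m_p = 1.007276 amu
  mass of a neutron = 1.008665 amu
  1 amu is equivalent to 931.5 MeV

7.59 MeV/nucleon

Z = 92, so N = A − Z = 235 − 92 = 143.
Total constituent mass: 92 × 1.007276 + 143 × 1.008665 = 236.908487 amu
Δm = 236.908487 − 234.99346 = 1.915027 amu
Binding energy = Δm·c² = 1.915027 × 931.5 MeV/amu = 1783.85 MeV
Dividing by A = 235 gives 7.591 MeV per nucleon.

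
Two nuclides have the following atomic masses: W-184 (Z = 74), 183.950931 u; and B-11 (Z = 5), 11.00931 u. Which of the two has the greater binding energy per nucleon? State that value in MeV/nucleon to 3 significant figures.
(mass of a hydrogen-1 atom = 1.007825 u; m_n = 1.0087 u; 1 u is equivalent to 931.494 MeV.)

W-184; 8.02 MeV/nucleon

W-184: Σm = 74(1.007825) + 110(1.0087) = 185.536050 u; Δm = 1.585119 u; E_B = 1476.53 MeV; E_B/A = 8.0246 MeV
B-11: Σm = 5(1.007825) + 6(1.0087) = 11.091325 u; Δm = 0.082015 u; E_B = 76.396 MeV; E_B/A = 6.945 MeV
W-184 has the higher binding energy per nucleon, so it is the more tightly bound nucleus.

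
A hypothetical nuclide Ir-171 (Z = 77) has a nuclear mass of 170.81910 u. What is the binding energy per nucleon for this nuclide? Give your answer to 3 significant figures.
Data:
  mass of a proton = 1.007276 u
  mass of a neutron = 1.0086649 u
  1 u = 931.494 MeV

8.47 MeV/nucleon

Σm = 77·m_p + 94·m_n = 77.560252 + 94.8145006 = 172.3747526 u
Δm = 172.3747526 − 170.81910 = 1.5556526 u
Converting to energy: 1.5556526 u × 931.494 MeV/u = 1449.08 MeV
BE/A = 1449.08 MeV / 171 = 8.474 MeV/nucleon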